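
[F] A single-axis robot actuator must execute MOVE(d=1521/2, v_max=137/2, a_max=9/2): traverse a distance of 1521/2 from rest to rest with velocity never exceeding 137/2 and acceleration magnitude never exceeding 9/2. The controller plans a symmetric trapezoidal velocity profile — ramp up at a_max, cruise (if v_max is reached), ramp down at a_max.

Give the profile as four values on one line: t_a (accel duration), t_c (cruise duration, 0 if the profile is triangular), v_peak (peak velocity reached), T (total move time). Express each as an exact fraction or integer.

t_a=13 t_c=0 v_peak=117/2 T=26

v_max²/a_max = (137/2)²/(9/2) = 18769/18
1521/2 < 18769/18 so t_c = 0
v_peak = √(1521/2·9/2) = √(13689/4) = 117/2
t_a = (117/2)/(9/2) = 13; t_c = 0
T = 2·13 = 26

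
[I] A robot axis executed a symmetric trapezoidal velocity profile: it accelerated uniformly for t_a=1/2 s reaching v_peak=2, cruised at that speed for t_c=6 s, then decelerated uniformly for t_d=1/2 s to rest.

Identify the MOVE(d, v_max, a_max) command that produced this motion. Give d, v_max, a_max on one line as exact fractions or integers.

d=13 v_max=2 a_max=4

a_max = 2/(1/2) = 4
d_a = ½·2·1/2 = 1/2; d_c = 2·6 = 12
d = 2·1/2 + 12 = 13
t_c = 6 > 0 so v_max = 2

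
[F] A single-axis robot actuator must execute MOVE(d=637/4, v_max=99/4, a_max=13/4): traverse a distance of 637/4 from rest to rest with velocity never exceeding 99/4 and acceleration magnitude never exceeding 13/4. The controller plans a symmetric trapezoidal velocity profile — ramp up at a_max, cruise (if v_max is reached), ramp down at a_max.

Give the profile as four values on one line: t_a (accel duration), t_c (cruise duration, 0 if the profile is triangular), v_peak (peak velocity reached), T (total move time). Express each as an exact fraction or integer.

vₘ²/aₘ = (99/4)²/(13/4) = 9801/52
637/4 < 9801/52 ⇒ no cruise
v_peak = √(637/4·13/4) = √(8281/16) = 91/4
t_a = (91/4)/(13/4) = 7; t_c = 0
T = 2·7 = 14

t_a=7 t_c=0 v_peak=91/4 T=14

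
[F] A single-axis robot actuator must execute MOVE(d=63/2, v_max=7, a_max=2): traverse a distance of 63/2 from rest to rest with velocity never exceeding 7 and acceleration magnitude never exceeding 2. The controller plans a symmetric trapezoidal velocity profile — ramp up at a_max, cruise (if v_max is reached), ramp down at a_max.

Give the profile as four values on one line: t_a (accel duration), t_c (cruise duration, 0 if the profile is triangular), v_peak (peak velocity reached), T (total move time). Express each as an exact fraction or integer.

t_a=7/2 t_c=1 v_peak=7 T=8

vₘ²/aₘ = 7²/2 = 49/2
63/2 ≥ 49/2 → trapezoidal
t_a = 7/2; v_peak = 7
d_cruise = 63/2 − 49/2 = 7; t_c = 7/7 = 1
T = 2·7/2 + 1 = 8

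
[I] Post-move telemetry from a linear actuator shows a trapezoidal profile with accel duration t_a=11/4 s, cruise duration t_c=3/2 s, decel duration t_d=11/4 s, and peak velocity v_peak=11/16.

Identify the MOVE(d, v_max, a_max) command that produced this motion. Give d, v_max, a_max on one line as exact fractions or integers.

d=187/64 v_max=11/16 a_max=1/4

a_max = (11/16)/(11/4) = 1/4
d_a = ½·11/16·11/4 = 121/128; d_c = 11/16·3/2 = 33/32
d = 2·121/128 + 33/32 = 187/64
t_c = 3/2 > 0 so v_max = 11/16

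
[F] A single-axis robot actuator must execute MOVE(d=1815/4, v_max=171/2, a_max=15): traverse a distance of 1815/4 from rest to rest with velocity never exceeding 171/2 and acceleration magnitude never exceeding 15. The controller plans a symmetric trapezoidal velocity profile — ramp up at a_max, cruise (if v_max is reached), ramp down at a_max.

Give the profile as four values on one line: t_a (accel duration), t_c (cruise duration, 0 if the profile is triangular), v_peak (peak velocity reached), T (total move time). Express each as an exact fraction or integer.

t_a=11/2 t_c=0 v_peak=165/2 T=11

v_max²/a_max = (171/2)²/15 = 9747/20
1815/4 < 9747/20 ⇒ no cruise
v_peak = √(1815/4·15) = √(27225/4) = 165/2
t_a = (165/2)/15 = 11/2; t_c = 0
T = 2·11/2 = 11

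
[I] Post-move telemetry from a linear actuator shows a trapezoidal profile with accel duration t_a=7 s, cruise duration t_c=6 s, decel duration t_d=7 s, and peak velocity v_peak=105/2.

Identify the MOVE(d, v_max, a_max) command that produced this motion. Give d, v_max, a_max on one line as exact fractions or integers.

d=1365/2 v_max=105/2 a_max=15/2

a_max = (105/2)/7 = 15/2
d_a = ½·105/2·7 = 735/4; d_c = 105/2·6 = 315
d = 2·735/4 + 315 = 1365/2
t_c = 6 > 0 ⇒ limit active, v_max = 105/2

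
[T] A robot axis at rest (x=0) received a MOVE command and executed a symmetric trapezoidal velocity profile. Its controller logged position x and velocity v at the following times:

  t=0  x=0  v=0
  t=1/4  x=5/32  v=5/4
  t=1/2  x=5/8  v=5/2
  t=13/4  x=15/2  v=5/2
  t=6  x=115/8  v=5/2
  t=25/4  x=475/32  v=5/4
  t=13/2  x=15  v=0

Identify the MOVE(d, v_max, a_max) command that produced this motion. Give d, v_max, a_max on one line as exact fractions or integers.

final state: t=13/2, x=15, v=0 → d = 15
a_max = (5/4−0)/(1/4−0) = 5
max v = 5/2 over t∈[1/2,6] → v_max = 5/2
check: 5/2·(1/2+11/2) = 15 ✓

d=15 v_max=5/2 a_max=5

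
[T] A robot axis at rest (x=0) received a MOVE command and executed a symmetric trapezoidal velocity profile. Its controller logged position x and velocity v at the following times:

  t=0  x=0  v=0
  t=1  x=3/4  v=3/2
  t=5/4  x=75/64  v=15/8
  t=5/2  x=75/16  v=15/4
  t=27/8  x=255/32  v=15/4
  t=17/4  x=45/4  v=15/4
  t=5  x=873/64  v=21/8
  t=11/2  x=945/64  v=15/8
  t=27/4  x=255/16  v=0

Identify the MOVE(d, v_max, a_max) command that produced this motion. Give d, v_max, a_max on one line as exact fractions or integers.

d=255/16 v_max=15/4 a_max=3/2

final state: t=27/4, x=255/16, v=0 → d = 255/16
a_max = (3/2−0)/(1−0) = 3/2
max v = 15/4 over t∈[5/2,17/4] → v_max = 15/4
check: 15/4·(5/2+7/4) = 255/16 ✓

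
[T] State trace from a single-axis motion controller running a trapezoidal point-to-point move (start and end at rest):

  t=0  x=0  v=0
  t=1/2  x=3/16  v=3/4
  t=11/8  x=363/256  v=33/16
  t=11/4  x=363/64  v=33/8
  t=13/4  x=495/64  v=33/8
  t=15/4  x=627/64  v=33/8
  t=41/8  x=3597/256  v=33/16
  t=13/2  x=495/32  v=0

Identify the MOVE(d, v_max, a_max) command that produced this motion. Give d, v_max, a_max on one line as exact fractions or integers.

d=495/32 v_max=33/8 a_max=3/2

final state: t=13/2, x=495/32, v=0 → d = 495/32
a_max = (3/4−0)/(1/2−0) = 3/2
max v = 33/8 over t∈[11/4,15/4] → v_max = 33/8
check: 33/8·(11/4+1) = 495/32 ✓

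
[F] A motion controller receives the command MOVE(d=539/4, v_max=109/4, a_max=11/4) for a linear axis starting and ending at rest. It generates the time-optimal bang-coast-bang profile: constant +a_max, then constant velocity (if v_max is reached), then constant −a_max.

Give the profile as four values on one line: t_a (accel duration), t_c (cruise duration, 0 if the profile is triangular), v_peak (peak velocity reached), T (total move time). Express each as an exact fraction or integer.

v_max²/a_max = (109/4)²/(11/4) = 11881/44
539/4 < 11881/44 → triangular
v_peak = √(539/4·11/4) = √(5929/16) = 77/4
t_a = (77/4)/(11/4) = 7; t_c = 0
T = 2·7 = 14

t_a=7 t_c=0 v_peak=77/4 T=14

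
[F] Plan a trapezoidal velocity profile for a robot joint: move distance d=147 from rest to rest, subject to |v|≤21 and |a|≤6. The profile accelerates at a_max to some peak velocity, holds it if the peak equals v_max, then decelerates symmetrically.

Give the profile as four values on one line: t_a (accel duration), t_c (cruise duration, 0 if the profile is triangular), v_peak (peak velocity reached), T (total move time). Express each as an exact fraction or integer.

t_a=7/2 t_c=7/2 v_peak=21 T=21/2

vₘ²/aₘ = 21²/6 = 147/2
147 ≥ 147/2 → trapezoidal
t_a = 21/6 = 7/2; v_peak = 21
d_cruise = 147 − 147/2 = 147/2; t_c = (147/2)/21 = 7/2
T = 2·7/2 + 7/2 = 21/2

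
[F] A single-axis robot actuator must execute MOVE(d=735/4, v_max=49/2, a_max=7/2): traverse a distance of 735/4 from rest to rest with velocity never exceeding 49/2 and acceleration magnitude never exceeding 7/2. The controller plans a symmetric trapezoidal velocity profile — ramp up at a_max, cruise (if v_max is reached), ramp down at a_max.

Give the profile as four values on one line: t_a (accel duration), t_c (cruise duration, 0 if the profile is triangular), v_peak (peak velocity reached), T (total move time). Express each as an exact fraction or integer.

(v_max)²/a_max = (49/2)²/(7/2) = 343/2
735/4 ≥ 343/2 ⇒ cruise phase
t_a = (49/2)/(7/2) = 7; v_peak = 49/2
d_cruise = 735/4 − 343/2 = 49/4; t_c = (49/4)/(49/2) = 1/2
T = 2·7 + 1/2 = 29/2

t_a=7 t_c=1/2 v_peak=49/2 T=29/2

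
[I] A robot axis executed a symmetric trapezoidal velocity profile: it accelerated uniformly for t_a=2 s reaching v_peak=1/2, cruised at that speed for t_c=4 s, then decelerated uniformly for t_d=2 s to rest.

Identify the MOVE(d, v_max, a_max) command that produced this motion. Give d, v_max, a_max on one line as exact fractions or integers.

d=3 v_max=1/2 a_max=1/4

a_max = (1/2)/2 = 1/4
d_a = ½·1/2·2 = 1/2; d_c = 1/2·4 = 2
d = 2·1/2 + 2 = 3
t_c = 4 > 0 so v_max = 1/2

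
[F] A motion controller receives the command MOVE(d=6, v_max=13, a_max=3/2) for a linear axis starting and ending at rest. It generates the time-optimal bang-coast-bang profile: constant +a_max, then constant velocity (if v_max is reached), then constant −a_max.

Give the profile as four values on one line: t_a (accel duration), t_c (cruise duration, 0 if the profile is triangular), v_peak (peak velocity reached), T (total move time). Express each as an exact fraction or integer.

t_a=2 t_c=0 v_peak=3 T=4

vₘ²/aₘ = 13²/(3/2) = 338/3
6 < 338/3 so t_c = 0
v_peak = √(6·3/2) = √9 = 3
t_a = 3/(3/2) = 2; t_c = 0
T = 2·2 = 4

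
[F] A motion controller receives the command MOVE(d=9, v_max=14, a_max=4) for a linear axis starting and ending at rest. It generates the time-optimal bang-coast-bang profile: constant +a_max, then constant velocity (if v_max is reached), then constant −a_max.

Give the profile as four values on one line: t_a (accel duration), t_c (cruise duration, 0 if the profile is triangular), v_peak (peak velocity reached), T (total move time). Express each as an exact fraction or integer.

(v_max)²/a_max = 14²/4 = 49
9 < 49 → triangular
v_peak = √(9·4) = √36 = 6
t_a = 6/4 = 3/2; t_c = 0
T = 2·3/2 = 3

t_a=3/2 t_c=0 v_peak=6 T=3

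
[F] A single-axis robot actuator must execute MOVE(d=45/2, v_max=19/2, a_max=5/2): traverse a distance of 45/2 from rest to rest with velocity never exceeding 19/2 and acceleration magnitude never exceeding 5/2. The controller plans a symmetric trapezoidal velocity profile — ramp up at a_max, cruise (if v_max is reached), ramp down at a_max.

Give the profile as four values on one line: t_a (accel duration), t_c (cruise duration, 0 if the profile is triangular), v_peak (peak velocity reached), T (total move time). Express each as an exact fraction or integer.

t_a=3 t_c=0 v_peak=15/2 T=6

vₘ²/aₘ = (19/2)²/(5/2) = 361/10
45/2 < 361/10 ⇒ no cruise
v_peak = √(45/2·5/2) = √(225/4) = 15/2
t_a = (15/2)/(5/2) = 3; t_c = 0
T = 2·3 = 6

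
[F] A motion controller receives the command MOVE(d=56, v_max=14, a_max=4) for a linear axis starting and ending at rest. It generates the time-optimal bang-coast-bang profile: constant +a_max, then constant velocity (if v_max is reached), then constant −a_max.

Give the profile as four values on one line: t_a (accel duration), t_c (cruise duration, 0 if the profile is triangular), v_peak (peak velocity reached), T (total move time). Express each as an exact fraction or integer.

(v_max)²/a_max = 14²/4 = 49
56 ≥ 49 ⇒ cruise phase
t_a = 14/4 = 7/2; v_peak = 14
d_cruise = 56 − 49 = 7; t_c = 7/14 = 1/2
T = 2·7/2 + 1/2 = 15/2

t_a=7/2 t_c=1/2 v_peak=14 T=15/2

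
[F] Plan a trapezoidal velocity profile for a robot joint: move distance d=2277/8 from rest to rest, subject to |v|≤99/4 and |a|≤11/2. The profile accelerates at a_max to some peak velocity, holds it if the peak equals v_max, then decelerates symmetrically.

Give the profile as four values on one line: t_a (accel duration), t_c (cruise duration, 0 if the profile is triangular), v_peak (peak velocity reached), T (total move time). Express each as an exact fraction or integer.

t_a=9/2 t_c=7 v_peak=99/4 T=16

vₘ²/aₘ = (99/4)²/(11/2) = 891/8
2277/8 ≥ 891/8 so v_max reached
t_a = (99/4)/(11/2) = 9/2; v_peak = 99/4
d_cruise = 2277/8 − 891/8 = 693/4; t_c = (693/4)/(99/4) = 7
T = 2·9/2 + 7 = 16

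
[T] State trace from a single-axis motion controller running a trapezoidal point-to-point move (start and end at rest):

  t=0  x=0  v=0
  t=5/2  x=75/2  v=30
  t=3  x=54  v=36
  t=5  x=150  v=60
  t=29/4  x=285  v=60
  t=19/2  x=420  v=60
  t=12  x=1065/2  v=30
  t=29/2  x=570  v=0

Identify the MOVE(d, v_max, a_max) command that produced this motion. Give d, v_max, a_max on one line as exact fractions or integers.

d=570 v_max=60 a_max=12

final state: t=29/2, x=570, v=0 → d = 570
a_max = (30−0)/(5/2−0) = 12
max v = 60 over t∈[5,19/2] → v_max = 60
check: 60·(5+9/2) = 570 ✓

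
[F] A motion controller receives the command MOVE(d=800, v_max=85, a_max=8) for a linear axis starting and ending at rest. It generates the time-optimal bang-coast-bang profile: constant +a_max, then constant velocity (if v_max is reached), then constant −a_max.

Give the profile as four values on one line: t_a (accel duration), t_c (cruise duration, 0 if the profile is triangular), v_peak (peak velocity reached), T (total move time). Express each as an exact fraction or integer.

vₘ²/aₘ = 85²/8 = 7225/8
800 < 7225/8 → triangular
v_peak = √(800·8) = √6400 = 80
t_a = 80/8 = 10; t_c = 0
T = 2·10 = 20

t_a=10 t_c=0 v_peak=80 T=20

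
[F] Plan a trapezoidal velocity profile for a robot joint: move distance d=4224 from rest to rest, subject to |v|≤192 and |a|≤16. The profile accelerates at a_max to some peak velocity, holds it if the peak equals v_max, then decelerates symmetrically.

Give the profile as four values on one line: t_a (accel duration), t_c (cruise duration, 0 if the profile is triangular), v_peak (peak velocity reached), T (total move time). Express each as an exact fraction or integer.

t_a=12 t_c=10 v_peak=192 T=34

(v_max)²/a_max = 192²/16 = 2304
4224 ≥ 2304 → trapezoidal
t_a = 192/16 = 12; v_peak = 192
d_cruise = 4224 − 2304 = 1920; t_c = 1920/192 = 10
T = 2·12 + 10 = 34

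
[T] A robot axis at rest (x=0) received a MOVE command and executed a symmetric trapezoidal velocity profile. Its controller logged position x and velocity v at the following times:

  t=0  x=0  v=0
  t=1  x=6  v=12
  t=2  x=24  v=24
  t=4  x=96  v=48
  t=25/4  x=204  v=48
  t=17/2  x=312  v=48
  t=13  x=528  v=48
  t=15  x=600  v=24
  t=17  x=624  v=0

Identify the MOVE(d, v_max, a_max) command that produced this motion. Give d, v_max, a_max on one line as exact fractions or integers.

final state: t=17, x=624, v=0 → d = 624
a_max = (12−0)/(1−0) = 12
max v = 48 over t∈[4,13] → v_max = 48
check: 48·(4+9) = 624 ✓

d=624 v_max=48 a_max=12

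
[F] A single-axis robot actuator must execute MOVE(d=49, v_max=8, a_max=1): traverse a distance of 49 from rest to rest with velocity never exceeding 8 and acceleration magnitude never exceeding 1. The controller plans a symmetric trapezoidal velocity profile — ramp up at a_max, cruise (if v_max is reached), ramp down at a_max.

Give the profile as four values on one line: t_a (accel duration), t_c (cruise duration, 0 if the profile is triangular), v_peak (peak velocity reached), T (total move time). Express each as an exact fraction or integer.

v_max²/a_max = 8²/1 = 64
49 < 64 → triangular
v_peak = √(49·1) = √49 = 7
t_a = 7/1 = 7; t_c = 0
T = 2·7 = 14

t_a=7 t_c=0 v_peak=7 T=14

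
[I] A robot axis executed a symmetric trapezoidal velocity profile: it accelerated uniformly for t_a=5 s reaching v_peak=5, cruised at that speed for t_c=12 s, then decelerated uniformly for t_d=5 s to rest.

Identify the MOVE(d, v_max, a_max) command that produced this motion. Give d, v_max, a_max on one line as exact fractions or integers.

d=85 v_max=5 a_max=1

a_max = 5/5 = 1
d_a = ½·5·5 = 25/2; d_c = 5·12 = 60
d = 2·25/2 + 60 = 85
t_c = 12 > 0 ⇒ limit active, v_max = 5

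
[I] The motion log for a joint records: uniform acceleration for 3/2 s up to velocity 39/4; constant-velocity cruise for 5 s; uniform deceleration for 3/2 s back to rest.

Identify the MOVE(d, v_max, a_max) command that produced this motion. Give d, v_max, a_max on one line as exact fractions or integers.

a_max = (39/4)/(3/2) = 13/2
d_a = ½·39/4·3/2 = 117/16; d_c = 39/4·5 = 195/4
d = 2·117/16 + 195/4 = 507/8
t_c = 5 > 0 ⇒ limit active, v_max = 39/4

d=507/8 v_max=39/4 a_max=13/2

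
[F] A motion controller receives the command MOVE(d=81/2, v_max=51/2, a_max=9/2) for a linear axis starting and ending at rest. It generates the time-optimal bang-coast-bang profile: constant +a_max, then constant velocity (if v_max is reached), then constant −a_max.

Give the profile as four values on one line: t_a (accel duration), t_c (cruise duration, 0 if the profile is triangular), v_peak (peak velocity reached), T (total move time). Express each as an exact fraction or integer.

t_a=3 t_c=0 v_peak=27/2 T=6

vₘ²/aₘ = (51/2)²/(9/2) = 289/2
81/2 < 289/2 so t_c = 0
v_peak = √(81/2·9/2) = √(729/4) = 27/2
t_a = (27/2)/(9/2) = 3; t_c = 0
T = 2·3 = 6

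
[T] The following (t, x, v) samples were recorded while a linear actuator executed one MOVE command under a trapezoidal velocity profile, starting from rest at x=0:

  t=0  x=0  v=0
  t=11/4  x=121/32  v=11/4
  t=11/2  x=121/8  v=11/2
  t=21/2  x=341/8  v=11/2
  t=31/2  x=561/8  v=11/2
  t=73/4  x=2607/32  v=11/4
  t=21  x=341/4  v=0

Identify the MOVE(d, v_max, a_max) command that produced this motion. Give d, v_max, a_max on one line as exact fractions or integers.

final state: t=21, x=341/4, v=0 → d = 341/4
a_max = (11/4−0)/(11/4−0) = 1
max v = 11/2 over t∈[11/2,31/2] → v_max = 11/2
check: 11/2·(11/2+10) = 341/4 ✓

d=341/4 v_max=11/2 a_max=1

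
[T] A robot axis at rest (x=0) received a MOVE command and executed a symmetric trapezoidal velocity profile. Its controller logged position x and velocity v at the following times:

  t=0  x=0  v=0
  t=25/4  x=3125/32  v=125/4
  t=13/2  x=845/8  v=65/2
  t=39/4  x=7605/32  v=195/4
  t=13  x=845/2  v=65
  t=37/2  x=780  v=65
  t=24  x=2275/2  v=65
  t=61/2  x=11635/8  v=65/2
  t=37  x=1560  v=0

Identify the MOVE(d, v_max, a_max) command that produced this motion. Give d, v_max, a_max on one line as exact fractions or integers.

final state: t=37, x=1560, v=0 → d = 1560
a_max = (125/4−0)/(25/4−0) = 5
max v = 65 over t∈[13,24] → v_max = 65
check: 65·(13+11) = 1560 ✓

d=1560 v_max=65 a_max=5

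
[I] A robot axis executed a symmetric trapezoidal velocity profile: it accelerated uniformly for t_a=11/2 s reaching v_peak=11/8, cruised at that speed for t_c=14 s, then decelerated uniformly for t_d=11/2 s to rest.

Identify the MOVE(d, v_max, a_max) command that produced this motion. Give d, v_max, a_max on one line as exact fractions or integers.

a_max = (11/8)/(11/2) = 1/4
d_a = ½·11/8·11/2 = 121/32; d_c = 11/8·14 = 77/4
d = 2·121/32 + 77/4 = 429/16
t_c = 14 > 0 → v_max = v_peak = 11/8

d=429/16 v_max=11/8 a_max=1/4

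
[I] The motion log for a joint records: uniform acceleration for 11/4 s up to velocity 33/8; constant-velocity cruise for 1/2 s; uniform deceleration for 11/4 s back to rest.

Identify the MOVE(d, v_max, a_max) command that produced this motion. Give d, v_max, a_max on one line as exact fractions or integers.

d=429/32 v_max=33/8 a_max=3/2

a_max = (33/8)/(11/4) = 3/2
d_a = ½·33/8·11/4 = 363/64; d_c = 33/8·1/2 = 33/16
d = 2·363/64 + 33/16 = 429/32
t_c = 1/2 > 0 ⇒ limit active, v_max = 33/8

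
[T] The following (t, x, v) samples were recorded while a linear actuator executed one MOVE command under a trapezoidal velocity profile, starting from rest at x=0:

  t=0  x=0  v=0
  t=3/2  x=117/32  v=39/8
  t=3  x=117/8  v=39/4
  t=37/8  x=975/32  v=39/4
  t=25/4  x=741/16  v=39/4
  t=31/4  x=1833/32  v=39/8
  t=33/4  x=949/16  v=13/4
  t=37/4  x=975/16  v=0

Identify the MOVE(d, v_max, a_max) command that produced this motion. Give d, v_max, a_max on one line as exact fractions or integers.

d=975/16 v_max=39/4 a_max=13/4

final state: t=37/4, x=975/16, v=0 → d = 975/16
a_max = (39/8−0)/(3/2−0) = 13/4
max v = 39/4 over t∈[3,25/4] → v_max = 39/4
check: 39/4·(3+13/4) = 975/16 ✓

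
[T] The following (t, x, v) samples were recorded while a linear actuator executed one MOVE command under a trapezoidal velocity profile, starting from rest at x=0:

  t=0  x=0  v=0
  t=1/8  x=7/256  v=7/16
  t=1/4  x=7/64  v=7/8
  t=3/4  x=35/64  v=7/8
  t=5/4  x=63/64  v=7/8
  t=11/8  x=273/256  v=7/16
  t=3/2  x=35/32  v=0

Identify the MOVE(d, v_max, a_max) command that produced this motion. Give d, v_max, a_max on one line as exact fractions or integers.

d=35/32 v_max=7/8 a_max=7/2

final state: t=3/2, x=35/32, v=0 → d = 35/32
a_max = (7/16−0)/(1/8−0) = 7/2
max v = 7/8 over t∈[1/4,5/4] → v_max = 7/8
check: 7/8·(1/4+1) = 35/32 ✓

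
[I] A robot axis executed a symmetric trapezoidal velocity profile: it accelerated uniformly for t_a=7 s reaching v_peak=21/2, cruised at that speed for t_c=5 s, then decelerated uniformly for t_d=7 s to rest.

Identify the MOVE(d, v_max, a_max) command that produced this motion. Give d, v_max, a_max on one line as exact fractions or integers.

a_max = (21/2)/7 = 3/2
d_a = ½·21/2·7 = 147/4; d_c = 21/2·5 = 105/2
d = 2·147/4 + 105/2 = 126
t_c = 5 > 0 so v_max = 21/2

d=126 v_max=21/2 a_max=3/2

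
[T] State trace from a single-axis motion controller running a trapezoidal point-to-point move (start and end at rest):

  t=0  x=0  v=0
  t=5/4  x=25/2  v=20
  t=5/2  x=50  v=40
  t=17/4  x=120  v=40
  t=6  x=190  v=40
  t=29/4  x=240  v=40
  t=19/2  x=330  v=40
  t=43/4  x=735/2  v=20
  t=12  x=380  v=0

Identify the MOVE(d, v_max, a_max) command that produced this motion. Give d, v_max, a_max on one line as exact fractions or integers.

final state: t=12, x=380, v=0 → d = 380
a_max = (20−0)/(5/4−0) = 16
max v = 40 over t∈[5/2,19/2] → v_max = 40
check: 40·(5/2+7) = 380 ✓

d=380 v_max=40 a_max=16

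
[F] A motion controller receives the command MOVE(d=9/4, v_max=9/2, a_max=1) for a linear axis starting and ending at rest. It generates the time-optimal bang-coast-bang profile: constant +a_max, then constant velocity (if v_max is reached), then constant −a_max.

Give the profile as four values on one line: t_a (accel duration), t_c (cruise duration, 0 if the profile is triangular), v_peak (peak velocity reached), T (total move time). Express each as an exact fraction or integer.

(v_max)²/a_max = (9/2)²/1 = 81/4
9/4 < 81/4 so t_c = 0
v_peak = √(9/4·1) = √(9/4) = 3/2
t_a = (3/2)/1 = 3/2; t_c = 0
T = 2·3/2 = 3

t_a=3/2 t_c=0 v_peak=3/2 T=3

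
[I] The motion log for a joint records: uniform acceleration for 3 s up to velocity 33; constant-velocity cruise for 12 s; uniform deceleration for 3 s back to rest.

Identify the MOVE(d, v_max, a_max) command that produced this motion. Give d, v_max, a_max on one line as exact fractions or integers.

a_max = 33/3 = 11
d_a = ½·33·3 = 99/2; d_c = 33·12 = 396
d = 2·99/2 + 396 = 495
t_c = 12 > 0 ⇒ limit active, v_max = 33

d=495 v_max=33 a_max=11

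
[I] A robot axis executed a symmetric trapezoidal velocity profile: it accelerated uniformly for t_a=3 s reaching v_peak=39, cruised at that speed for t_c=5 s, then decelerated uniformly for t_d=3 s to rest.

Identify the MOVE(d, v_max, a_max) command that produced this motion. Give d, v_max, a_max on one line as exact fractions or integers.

a_max = 39/3 = 13
d_a = ½·39·3 = 117/2; d_c = 39·5 = 195
d = 2·117/2 + 195 = 312
t_c = 5 > 0 ⇒ limit active, v_max = 39

d=312 v_max=39 a_max=13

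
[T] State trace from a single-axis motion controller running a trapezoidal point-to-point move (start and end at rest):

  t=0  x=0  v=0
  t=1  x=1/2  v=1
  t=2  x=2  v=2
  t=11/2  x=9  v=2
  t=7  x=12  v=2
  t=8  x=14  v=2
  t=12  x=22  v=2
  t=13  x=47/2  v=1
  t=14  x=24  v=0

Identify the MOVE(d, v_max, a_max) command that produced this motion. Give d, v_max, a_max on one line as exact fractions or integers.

final state: t=14, x=24, v=0 → d = 24
a_max = (1−0)/(1−0) = 1
max v = 2 over t∈[2,12] → v_max = 2
check: 2·(2+10) = 24 ✓

d=24 v_max=2 a_max=1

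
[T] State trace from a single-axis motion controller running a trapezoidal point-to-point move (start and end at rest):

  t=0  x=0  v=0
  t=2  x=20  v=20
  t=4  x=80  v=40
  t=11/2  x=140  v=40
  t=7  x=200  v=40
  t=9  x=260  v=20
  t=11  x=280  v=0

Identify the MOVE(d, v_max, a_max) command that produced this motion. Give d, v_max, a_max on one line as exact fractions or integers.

d=280 v_max=40 a_max=10

final state: t=11, x=280, v=0 → d = 280
a_max = (20−0)/(2−0) = 10
max v = 40 over t∈[4,7] → v_max = 40
check: 40·(4+3) = 280 ✓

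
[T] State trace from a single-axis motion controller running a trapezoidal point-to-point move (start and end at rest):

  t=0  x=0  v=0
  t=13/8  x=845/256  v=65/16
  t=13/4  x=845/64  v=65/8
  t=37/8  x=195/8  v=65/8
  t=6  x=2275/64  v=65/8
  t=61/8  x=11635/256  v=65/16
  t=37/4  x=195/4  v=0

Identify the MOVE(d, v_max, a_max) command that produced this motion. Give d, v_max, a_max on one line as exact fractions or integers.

final state: t=37/4, x=195/4, v=0 → d = 195/4
a_max = (65/16−0)/(13/8−0) = 5/2
max v = 65/8 over t∈[13/4,6] → v_max = 65/8
check: 65/8·(13/4+11/4) = 195/4 ✓

d=195/4 v_max=65/8 a_max=5/2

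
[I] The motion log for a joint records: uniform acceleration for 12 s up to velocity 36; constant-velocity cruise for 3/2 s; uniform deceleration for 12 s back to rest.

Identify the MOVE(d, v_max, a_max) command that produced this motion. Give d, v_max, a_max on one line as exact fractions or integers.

a_max = 36/12 = 3
d_a = ½·36·12 = 216; d_c = 36·3/2 = 54
d = 2·216 + 54 = 486
t_c = 3/2 > 0 → v_max = v_peak = 36

d=486 v_max=36 a_max=3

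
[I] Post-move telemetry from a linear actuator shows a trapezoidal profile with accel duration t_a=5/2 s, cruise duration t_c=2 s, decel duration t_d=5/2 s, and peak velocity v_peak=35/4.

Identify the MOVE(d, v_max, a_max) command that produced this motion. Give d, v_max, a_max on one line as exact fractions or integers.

d=315/8 v_max=35/4 a_max=7/2

a_max = (35/4)/(5/2) = 7/2
d_a = ½·35/4·5/2 = 175/16; d_c = 35/4·2 = 35/2
d = 2·175/16 + 35/2 = 315/8
t_c = 2 > 0 so v_max = 35/4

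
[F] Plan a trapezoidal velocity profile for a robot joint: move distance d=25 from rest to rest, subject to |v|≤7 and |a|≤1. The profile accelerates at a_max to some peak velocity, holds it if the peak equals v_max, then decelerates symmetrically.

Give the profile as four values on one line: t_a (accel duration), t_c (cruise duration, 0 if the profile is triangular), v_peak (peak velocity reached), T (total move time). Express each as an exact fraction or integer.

t_a=5 t_c=0 v_peak=5 T=10

(v_max)²/a_max = 7²/1 = 49
25 < 49 so t_c = 0
v_peak = √(25·1) = √25 = 5
t_a = 5/1 = 5; t_c = 0
T = 2·5 = 10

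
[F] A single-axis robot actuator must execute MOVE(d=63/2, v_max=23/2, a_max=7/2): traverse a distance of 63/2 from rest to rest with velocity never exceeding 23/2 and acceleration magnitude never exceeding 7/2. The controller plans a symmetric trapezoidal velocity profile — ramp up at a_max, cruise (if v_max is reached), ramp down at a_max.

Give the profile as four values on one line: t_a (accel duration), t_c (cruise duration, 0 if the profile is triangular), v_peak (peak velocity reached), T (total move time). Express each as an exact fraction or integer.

t_a=3 t_c=0 v_peak=21/2 T=6

v_max²/a_max = (23/2)²/(7/2) = 529/14
63/2 < 529/14 ⇒ no cruise
v_peak = √(63/2·7/2) = √(441/4) = 21/2
t_a = (21/2)/(7/2) = 3; t_c = 0
T = 2·3 = 6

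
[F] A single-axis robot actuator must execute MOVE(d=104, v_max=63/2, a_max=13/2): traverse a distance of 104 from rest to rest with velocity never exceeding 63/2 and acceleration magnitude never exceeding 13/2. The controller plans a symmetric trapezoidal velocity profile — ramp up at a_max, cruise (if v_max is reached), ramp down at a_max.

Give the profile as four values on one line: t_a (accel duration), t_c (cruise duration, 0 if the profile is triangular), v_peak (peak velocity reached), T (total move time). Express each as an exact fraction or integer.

vₘ²/aₘ = (63/2)²/(13/2) = 3969/26
104 < 3969/26 → triangular
v_peak = √(104·13/2) = √676 = 26
t_a = 26/(13/2) = 4; t_c = 0
T = 2·4 = 8

t_a=4 t_c=0 v_peak=26 T=8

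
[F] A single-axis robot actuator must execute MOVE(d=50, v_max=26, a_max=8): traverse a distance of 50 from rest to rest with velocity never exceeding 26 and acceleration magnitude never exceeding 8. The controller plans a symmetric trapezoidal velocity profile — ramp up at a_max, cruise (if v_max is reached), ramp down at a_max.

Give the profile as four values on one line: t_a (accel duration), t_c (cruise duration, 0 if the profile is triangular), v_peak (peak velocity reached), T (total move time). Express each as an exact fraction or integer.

(v_max)²/a_max = 26²/8 = 169/2
50 < 169/2 ⇒ no cruise
v_peak = √(50·8) = √400 = 20
t_a = 20/8 = 5/2; t_c = 0
T = 2·5/2 = 5

t_a=5/2 t_c=0 v_peak=20 T=5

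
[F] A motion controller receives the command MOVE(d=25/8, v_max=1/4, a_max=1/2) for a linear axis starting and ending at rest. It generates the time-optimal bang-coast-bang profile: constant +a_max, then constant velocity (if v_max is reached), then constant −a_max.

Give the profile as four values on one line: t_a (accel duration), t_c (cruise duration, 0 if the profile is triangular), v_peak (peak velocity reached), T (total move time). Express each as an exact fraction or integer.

t_a=1/2 t_c=12 v_peak=1/4 T=13

v_max²/a_max = (1/4)²/(1/2) = 1/8
25/8 ≥ 1/8 → trapezoidal
t_a = (1/4)/(1/2) = 1/2; v_peak = 1/4
d_cruise = 25/8 − 1/8 = 3; t_c = 3/(1/4) = 12
T = 2·1/2 + 12 = 13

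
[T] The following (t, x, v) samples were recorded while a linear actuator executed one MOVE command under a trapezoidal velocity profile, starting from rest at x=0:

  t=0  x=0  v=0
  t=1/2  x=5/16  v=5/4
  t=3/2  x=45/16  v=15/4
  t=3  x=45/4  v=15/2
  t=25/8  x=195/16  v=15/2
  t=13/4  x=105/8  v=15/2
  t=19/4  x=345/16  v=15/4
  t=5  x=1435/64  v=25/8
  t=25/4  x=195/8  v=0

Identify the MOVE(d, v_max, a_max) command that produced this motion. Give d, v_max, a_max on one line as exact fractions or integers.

d=195/8 v_max=15/2 a_max=5/2

final state: t=25/4, x=195/8, v=0 → d = 195/8
a_max = (5/4−0)/(1/2−0) = 5/2
max v = 15/2 over t∈[3,13/4] → v_max = 15/2
check: 15/2·(3+1/4) = 195/8 ✓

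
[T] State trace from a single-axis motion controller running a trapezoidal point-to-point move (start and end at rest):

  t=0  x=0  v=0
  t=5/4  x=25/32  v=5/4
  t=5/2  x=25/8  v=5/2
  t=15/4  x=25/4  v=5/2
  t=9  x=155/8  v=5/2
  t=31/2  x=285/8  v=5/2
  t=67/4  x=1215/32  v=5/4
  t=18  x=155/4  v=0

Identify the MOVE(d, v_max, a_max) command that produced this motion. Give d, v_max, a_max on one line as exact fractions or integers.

final state: t=18, x=155/4, v=0 → d = 155/4
a_max = (5/4−0)/(5/4−0) = 1
max v = 5/2 over t∈[5/2,31/2] → v_max = 5/2
check: 5/2·(5/2+13) = 155/4 ✓

d=155/4 v_max=5/2 a_max=1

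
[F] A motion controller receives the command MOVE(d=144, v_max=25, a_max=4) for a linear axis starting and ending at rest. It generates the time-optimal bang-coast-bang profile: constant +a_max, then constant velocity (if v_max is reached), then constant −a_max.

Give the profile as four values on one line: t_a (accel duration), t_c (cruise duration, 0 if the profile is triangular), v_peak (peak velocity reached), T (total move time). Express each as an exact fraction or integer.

(v_max)²/a_max = 25²/4 = 625/4
144 < 625/4 so t_c = 0
v_peak = √(144·4) = √576 = 24
t_a = 24/4 = 6; t_c = 0
T = 2·6 = 12

t_a=6 t_c=0 v_peak=24 T=12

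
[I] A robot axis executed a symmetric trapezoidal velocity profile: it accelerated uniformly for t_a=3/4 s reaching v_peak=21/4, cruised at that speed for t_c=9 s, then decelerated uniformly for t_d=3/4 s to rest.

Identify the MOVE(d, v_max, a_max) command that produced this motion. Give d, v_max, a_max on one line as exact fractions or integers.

d=819/16 v_max=21/4 a_max=7

a_max = (21/4)/(3/4) = 7
d_a = ½·21/4·3/4 = 63/32; d_c = 21/4·9 = 189/4
d = 2·63/32 + 189/4 = 819/16
t_c = 9 > 0 → v_max = v_peak = 21/4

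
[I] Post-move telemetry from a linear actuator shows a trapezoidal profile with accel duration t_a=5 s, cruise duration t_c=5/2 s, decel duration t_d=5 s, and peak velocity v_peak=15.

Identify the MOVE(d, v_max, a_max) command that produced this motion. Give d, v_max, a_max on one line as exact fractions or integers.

a_max = 15/5 = 3
d_a = ½·15·5 = 75/2; d_c = 15·5/2 = 75/2
d = 2·75/2 + 75/2 = 225/2
t_c = 5/2 > 0 ⇒ limit active, v_max = 15

d=225/2 v_max=15 a_max=3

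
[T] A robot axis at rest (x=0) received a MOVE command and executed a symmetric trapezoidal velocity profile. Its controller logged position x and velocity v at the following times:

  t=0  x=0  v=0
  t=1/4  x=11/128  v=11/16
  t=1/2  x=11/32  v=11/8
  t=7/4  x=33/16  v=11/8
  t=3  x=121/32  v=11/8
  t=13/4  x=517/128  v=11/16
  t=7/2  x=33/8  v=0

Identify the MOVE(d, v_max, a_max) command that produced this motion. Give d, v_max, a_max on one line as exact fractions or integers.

final state: t=7/2, x=33/8, v=0 → d = 33/8
a_max = (11/16−0)/(1/4−0) = 11/4
max v = 11/8 over t∈[1/2,3] → v_max = 11/8
check: 11/8·(1/2+5/2) = 33/8 ✓

d=33/8 v_max=11/8 a_max=11/4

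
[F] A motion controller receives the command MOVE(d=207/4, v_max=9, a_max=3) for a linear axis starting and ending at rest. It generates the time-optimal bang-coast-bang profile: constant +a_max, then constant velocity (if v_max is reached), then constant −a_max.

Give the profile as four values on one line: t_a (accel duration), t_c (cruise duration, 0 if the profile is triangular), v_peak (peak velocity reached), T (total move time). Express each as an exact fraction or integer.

v_max²/a_max = 9²/3 = 27
207/4 ≥ 27 so v_max reached
t_a = 9/3 = 3; v_peak = 9
d_cruise = 207/4 − 27 = 99/4; t_c = (99/4)/9 = 11/4
T = 2·3 + 11/4 = 35/4

t_a=3 t_c=11/4 v_peak=9 T=35/4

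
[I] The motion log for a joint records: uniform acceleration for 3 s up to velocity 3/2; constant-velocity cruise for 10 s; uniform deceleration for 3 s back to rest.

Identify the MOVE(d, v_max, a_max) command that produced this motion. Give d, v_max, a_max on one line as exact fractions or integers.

d=39/2 v_max=3/2 a_max=1/2

a_max = (3/2)/3 = 1/2
d_a = ½·3/2·3 = 9/4; d_c = 3/2·10 = 15
d = 2·9/4 + 15 = 39/2
t_c = 10 > 0 → v_max = v_peak = 3/2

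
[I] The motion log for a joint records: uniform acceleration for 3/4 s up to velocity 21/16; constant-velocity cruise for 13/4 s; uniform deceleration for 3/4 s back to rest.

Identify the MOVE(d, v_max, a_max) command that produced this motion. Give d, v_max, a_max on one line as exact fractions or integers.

d=21/4 v_max=21/16 a_max=7/4

a_max = (21/16)/(3/4) = 7/4
d_a = ½·21/16·3/4 = 63/128; d_c = 21/16·13/4 = 273/64
d = 2·63/128 + 273/64 = 21/4
t_c = 13/4 > 0 ⇒ limit active, v_max = 21/16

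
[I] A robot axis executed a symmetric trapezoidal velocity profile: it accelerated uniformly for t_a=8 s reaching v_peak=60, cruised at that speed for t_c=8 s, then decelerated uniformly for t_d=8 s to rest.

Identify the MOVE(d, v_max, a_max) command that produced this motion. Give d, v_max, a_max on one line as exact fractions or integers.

d=960 v_max=60 a_max=15/2

a_max = 60/8 = 15/2
d_a = ½·60·8 = 240; d_c = 60·8 = 480
d = 2·240 + 480 = 960
t_c = 8 > 0 → v_max = v_peak = 60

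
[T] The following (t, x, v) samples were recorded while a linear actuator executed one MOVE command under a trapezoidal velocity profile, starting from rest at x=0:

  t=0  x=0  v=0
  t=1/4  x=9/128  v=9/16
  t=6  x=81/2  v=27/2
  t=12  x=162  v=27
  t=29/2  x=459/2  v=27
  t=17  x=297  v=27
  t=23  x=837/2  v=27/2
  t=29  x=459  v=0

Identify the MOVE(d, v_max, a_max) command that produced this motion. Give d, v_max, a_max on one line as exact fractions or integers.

final state: t=29, x=459, v=0 → d = 459
a_max = (9/16−0)/(1/4−0) = 9/4
max v = 27 over t∈[12,17] → v_max = 27
check: 27·(12+5) = 459 ✓

d=459 v_max=27 a_max=9/4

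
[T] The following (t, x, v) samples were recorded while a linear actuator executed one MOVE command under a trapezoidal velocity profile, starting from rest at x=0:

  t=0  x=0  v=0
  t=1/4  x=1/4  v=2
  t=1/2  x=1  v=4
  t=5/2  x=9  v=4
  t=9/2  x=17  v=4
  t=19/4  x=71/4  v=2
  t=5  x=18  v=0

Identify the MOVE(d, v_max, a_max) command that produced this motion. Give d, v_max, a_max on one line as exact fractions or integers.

final state: t=5, x=18, v=0 → d = 18
a_max = (2−0)/(1/4−0) = 8
max v = 4 over t∈[1/2,9/2] → v_max = 4
check: 4·(1/2+4) = 18 ✓

d=18 v_max=4 a_max=8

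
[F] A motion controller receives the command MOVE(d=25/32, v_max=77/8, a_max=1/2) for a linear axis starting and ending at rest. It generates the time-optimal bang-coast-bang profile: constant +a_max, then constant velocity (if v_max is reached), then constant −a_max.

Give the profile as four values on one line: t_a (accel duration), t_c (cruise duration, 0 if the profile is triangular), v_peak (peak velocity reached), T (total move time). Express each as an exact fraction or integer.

t_a=5/4 t_c=0 v_peak=5/8 T=5/2

(v_max)²/a_max = (77/8)²/(1/2) = 5929/32
25/32 < 5929/32 → triangular
v_peak = √(25/32·1/2) = √(25/64) = 5/8
t_a = (5/8)/(1/2) = 5/4; t_c = 0
T = 2·5/4 = 5/2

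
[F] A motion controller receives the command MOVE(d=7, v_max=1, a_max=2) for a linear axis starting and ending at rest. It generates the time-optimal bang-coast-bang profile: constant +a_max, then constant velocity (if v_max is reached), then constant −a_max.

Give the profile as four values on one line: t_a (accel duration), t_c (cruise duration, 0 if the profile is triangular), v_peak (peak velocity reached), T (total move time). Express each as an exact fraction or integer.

v_max²/a_max = 1²/2 = 1/2
7 ≥ 1/2 → trapezoidal
t_a = 1/2; v_peak = 1
d_cruise = 7 − 1/2 = 13/2; t_c = (13/2)/1 = 13/2
T = 2·1/2 + 13/2 = 15/2

t_a=1/2 t_c=13/2 v_peak=1 T=15/2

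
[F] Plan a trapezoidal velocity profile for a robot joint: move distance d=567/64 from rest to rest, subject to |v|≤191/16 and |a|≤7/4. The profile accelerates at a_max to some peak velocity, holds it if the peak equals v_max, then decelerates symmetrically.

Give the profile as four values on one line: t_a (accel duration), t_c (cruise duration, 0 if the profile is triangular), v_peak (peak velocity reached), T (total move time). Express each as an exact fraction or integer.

(v_max)²/a_max = (191/16)²/(7/4) = 36481/448
567/64 < 36481/448 so t_c = 0
v_peak = √(567/64·7/4) = √(3969/256) = 63/16
t_a = (63/16)/(7/4) = 9/4; t_c = 0
T = 2·9/4 = 9/2

t_a=9/4 t_c=0 v_peak=63/16 T=9/2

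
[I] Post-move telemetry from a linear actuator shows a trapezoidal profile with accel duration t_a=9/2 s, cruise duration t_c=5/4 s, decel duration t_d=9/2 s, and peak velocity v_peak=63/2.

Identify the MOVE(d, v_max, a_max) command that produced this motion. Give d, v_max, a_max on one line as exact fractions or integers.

a_max = (63/2)/(9/2) = 7
d_a = ½·63/2·9/2 = 567/8; d_c = 63/2·5/4 = 315/8
d = 2·567/8 + 315/8 = 1449/8
t_c = 5/4 > 0 so v_max = 63/2

d=1449/8 v_max=63/2 a_max=7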